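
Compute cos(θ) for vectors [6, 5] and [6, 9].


A·B = 6·6 + 5·9 = 81
‖A‖ = √61 = 7.8102, ‖B‖ = √117 = 10.8167
cos = 81/(√61·√117) = 81/√7137 = 0.9588

0.9588


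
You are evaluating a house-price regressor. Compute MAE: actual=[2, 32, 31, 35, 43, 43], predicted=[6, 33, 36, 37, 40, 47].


Absolute errors: |2-6|=4, |32-33|=1, |31-36|=5, |35-37|=2, |43-40|=3, |43-47|=4
Sum = 19
MAE = 19/6 = 19/6

19/6


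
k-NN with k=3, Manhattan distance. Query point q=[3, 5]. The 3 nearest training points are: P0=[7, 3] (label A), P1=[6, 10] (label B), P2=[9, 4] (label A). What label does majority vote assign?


d(q,P0) = 6  (label A)
d(q,P1) = 8  (label B)
d(q,P2) = 7  (label A)
Votes: A=2, B=1
Majority → A

A


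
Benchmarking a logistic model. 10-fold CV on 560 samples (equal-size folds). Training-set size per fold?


Fold size = 560/10 = 56
Training per fold = 560 - 56 = 504

504


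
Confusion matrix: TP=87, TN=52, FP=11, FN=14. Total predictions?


Total = TP + TN + FP + FN
= 87 + 52 + 11 + 14
= 164
(Predicted positive: 98, predicted negative: 66)

164


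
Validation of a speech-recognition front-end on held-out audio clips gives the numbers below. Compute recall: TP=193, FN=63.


Recall = TP/(TP+FN)
= 193/(193+63)
= 193/256 = 75.39%

75.39%


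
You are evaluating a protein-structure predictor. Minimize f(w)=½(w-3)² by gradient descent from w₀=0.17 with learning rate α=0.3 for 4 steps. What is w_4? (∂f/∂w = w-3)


step 1: grad = 0.17-3 = -2.83; w = 0.17 - 0.3·(-2.83) = 1.019
step 2: grad = 1.019-3 = -1.981; w = 1.019 - 0.3·(-1.981) = 1.6133
step 3: grad = 1.6133-3 = -1.3867; w = 1.6133 - 0.3·(-1.3867) = 2.02931
step 4: grad = 2.02931-3 = -0.97069; w = 2.02931 - 0.3·(-0.97069) = 2.320517

2.320517


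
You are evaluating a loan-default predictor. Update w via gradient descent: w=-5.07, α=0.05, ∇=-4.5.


w_new = w - α·∇
= -5.07 - 0.05·-4.5
= -5.07 + 0.225
= -4.845

-4.845


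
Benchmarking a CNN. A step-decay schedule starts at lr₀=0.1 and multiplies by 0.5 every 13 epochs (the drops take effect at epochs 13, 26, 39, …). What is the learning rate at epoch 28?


n_drops = ⌊28/13⌋ = 2
lr = 0.1·0.5^2 = 0.1·0.25 = 0.025

0.025


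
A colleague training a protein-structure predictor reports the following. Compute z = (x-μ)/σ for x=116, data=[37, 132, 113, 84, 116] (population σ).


μ = 96.4, σ = 33.4939
z = (116 - 96.4)/33.4939 = 0.5852

0.5852


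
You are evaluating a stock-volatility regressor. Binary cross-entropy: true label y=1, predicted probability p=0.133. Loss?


BCE = -[y·ln(p) + (1-y)·ln(1-p)]
= -1·ln(0.133) - 0
= -ln(0.133) = 2.0174

2.0174


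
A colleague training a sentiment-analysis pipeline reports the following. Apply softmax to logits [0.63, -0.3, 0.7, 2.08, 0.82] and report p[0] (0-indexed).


Exponentials: e^0.63=1.8776, e^-0.3=0.7408, e^0.7=2.0138, e^2.08=8.0045, e^0.82=2.2705
Sum = 14.9072
Softmax = [0.126, 0.0497, 0.1351, 0.537, 0.1523]
p[0] = 1.8776/14.9072 = 0.126

0.126


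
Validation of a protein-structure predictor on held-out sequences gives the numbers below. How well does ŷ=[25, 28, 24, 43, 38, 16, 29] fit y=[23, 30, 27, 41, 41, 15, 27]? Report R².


ȳ = 29.1429
SS_res = Σ(y-ŷ)² = 35
SS_tot = Σ(y-ȳ)² = 528.86
R² = 1 - SS_res/SS_tot = 1 - 0.0662 = 0.9338

0.9338


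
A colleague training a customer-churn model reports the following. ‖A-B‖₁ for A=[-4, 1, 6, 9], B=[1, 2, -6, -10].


d = |-4-1| + |1-2| + |6+ 6| + |9+ 10|
  = 5 + 1 + 12 + 19
  = 37

37


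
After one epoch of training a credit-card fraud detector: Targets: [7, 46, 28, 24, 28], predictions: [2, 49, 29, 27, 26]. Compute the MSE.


Squared errors: (7-2)²=25, (46-49)²=9, (28-29)²=1, (24-27)²=9, (28-26)²=4
Sum = 48
MSE = 48/5 = 48/5

48/5


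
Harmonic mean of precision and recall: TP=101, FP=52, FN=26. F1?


Precision = 101/153 = 0.6601
Recall = 101/127 = 0.7953
F1 = 2·P·R/(P+R) = 2·TP/(2·TP+FP+FN) = 202/(202+52+26) = 202/280 = 0.7214

0.7214


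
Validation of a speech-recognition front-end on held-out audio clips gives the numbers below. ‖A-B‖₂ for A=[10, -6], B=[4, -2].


d = √((10-4)² + (-6+ 2)²)
  = √(36 + 16)
  = √52 = 7.2111

7.2111


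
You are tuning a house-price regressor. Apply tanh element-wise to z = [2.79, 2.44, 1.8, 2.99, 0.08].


tanh(2.79) = 0.9925
tanh(2.44) = 0.9849
tanh(1.8) = 0.9468
tanh(2.99) = 0.995
tanh(0.08) = 0.0798
result = [0.9925, 0.9849, 0.9468, 0.995, 0.0798]

[0.9925, 0.9849, 0.9468, 0.995, 0.0798]


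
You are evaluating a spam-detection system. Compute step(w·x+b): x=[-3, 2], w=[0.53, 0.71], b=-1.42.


z = (-3)·(0.53) + (2)·(0.71) - 1.42
  = -1.59
step(z) = 0 (z<0)

0


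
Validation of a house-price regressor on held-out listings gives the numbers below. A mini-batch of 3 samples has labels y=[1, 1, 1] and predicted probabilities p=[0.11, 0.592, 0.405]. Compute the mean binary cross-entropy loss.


L[0] = -ln(0.11) = 2.2073
L[1] = -ln(0.592) = 0.5242
L[2] = -ln(0.405) = 0.9039
mean = (2.2073 + 0.5242 + 0.9039)/3 = 1.2118

1.2118


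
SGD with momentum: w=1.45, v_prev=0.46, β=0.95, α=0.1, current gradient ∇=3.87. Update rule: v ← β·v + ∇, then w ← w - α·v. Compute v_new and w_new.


v_new = 0.95·0.46 + 3.87 = 0.437 + 3.87 = 4.307
w_new = 1.45 - 0.1·4.307 = 1.45 - 0.4307 = 1.0193

v_new=4.307, w_new=1.0193


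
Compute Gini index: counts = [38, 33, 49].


Probabilities: [38/120, 33/120, 49/120] ≈ [0.3167, 0.275, 0.4083]
Σpᵢ² = (1444 + 1089 + 2401)/120² = 4934/14400
Gini = 1 - Σpᵢ² = 1 - 4934/14400 = 0.6574

0.6574


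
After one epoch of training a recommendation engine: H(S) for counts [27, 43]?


Probabilities: [27/70, 43/70] ≈ [0.3857, 0.6143]
H = -((27/70)·log₂(27/70) + (43/70)·log₂(43/70))
  = 0.962 bits

0.962 bits


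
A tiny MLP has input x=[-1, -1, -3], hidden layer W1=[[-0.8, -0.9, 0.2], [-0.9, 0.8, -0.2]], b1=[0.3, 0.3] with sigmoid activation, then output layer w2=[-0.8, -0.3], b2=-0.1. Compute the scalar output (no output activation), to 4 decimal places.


z1[0] = (-0.8)·(-1) + (-0.9)·(-1) + (0.2)·(-3) + 0.3 = 1.4
z1[1] = (-0.9)·(-1) + (0.8)·(-1) + (-0.2)·(-3) + 0.3 = 1.0
h = sigmoid(z1) = [0.8022, 0.7311]
output = (-0.8)·(0.8022) + (-0.3)·(0.7311) - 0.1 = -0.9611

-0.9611


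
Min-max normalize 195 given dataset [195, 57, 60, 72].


min=57, max=195
(195-57)/(195-57) = 138/138 = 1.0

1.0


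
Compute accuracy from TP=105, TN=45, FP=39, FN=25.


Accuracy = (TP+TN)/(TP+TN+FP+FN)
= (105+45)/(214)
= 150/214 = 70.09%

70.09%


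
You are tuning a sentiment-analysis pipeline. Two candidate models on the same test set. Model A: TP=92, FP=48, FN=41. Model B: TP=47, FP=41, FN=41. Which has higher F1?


Model A: P=92/140=0.6571, R=92/133=0.6917, F1=2PR/(P+R)=2TP/(2TP+FP+FN)=184/273=0.674
Model B: P=47/88=0.5341, R=47/88=0.5341, F1=2PR/(P+R)=2TP/(2TP+FP+FN)=94/176=0.5341
0.674 > 0.5341 → Model A

Model A


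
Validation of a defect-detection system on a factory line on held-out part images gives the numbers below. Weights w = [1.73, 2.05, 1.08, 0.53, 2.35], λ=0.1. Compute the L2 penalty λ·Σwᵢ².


‖w‖₂² = (1.73)² + (2.05)² + (1.08)² + (0.53)² + (2.35)²
     = 2.9929 + 4.2025 + 1.1664 + 0.2809 + 5.5225
     = 14.1652
λ·‖w‖₂² = 0.1·14.1652 = 1.41652

1.41652


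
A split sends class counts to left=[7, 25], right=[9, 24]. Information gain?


Parent = [16, 49], H_parent = 0.8051
H_left = 0.7579 (n=32), H_right = 0.8454 (n=33)
H_children = (32/65)·0.7579 + (33/65)·0.8454 = 0.8023
IG = 0.8051 - 0.8023 = 0.0028

0.0028


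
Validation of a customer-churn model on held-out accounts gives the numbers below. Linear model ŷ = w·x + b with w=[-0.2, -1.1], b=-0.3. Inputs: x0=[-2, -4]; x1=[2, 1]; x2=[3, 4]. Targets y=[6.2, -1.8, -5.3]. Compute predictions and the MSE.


ŷ0 = (-0.2)·(-2) + (-1.1)·(-4) - 0.3 = 4.5
ŷ1 = (-0.2)·(2) + (-1.1)·(1) - 0.3 = -1.8
ŷ2 = (-0.2)·(3) + (-1.1)·(4) - 0.3 = -5.3
errors² = [2.89, 0.0, 0.0]
MSE = 2.8900/3 = 0.9633

0.9633


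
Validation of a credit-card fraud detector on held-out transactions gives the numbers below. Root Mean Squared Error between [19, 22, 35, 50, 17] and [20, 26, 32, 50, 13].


MSE = 42/5 = 8.4
RMSE = √(42/5) = 2.8983

2.8983


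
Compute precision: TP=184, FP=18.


Precision = TP/(TP+FP)
= 184/(184+18)
= 184/202 = 91.09%

91.09%


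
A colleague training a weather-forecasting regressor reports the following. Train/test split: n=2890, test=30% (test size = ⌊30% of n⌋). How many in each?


Test = ⌊2890·30/100⌋ = 867
Train = 2890 - 867 = 2023

Train: 2023, Test: 867


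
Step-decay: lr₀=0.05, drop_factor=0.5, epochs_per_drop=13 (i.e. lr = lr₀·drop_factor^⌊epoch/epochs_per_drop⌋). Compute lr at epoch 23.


n_drops = ⌊23/13⌋ = 1
lr = 0.05·0.5^1 = 0.05·0.5 = 0.025

0.025


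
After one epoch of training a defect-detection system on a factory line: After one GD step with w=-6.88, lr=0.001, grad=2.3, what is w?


w_new = w - α·∇
= -6.88 - 0.001·2.3
= -6.88 - 0.0023
= -6.8823

-6.8823


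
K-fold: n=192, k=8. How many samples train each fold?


Fold size = 192/8 = 24
Training per fold = 192 - 24 = 168

168


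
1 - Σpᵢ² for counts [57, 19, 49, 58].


Probabilities: [57/183, 19/183, 49/183, 58/183] ≈ [0.3115, 0.1038, 0.2678, 0.3169]
Σpᵢ² = (3249 + 361 + 2401 + 3364)/183² = 9375/33489
Gini = 1 - Σpᵢ² = 1 - 9375/33489 = 0.7201

0.7201


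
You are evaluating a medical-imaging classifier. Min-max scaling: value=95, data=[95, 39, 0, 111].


min=0, max=111
(95-0)/(111-0) = 95/111 = 0.8559

0.8559


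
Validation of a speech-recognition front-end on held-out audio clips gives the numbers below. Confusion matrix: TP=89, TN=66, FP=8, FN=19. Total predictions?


Total = TP + TN + FP + FN
= 89 + 66 + 8 + 19
= 182
(Predicted positive: 97, predicted negative: 85)

182


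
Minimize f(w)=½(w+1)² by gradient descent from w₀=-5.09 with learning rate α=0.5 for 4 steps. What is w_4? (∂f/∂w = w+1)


step 1: grad = -5.09+1 = -4.09; w = -5.09 - 0.5·(-4.09) = -3.045
step 2: grad = -3.045+1 = -2.045; w = -3.045 - 0.5·(-2.045) = -2.0225
step 3: grad = -2.0225+1 = -1.0225; w = -2.0225 - 0.5·(-1.0225) = -1.51125
step 4: grad = -1.51125+1 = -0.51125; w = -1.51125 - 0.5·(-0.51125) = -1.255625

-1.255625


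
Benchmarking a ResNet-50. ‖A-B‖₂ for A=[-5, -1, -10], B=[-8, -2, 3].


d = √((-5+ 8)² + (-1+ 2)² + (-10-3)²)
  = √(9 + 1 + 169)
  = √179 = 13.3791

13.3791


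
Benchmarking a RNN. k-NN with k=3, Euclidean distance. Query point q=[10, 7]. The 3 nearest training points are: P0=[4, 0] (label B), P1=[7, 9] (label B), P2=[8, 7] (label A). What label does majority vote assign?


d(q,P0) = 9.2195  (label B)
d(q,P1) = 3.6056  (label B)
d(q,P2) = 2.0  (label A)
Votes: A=1, B=2
Majority → B

B


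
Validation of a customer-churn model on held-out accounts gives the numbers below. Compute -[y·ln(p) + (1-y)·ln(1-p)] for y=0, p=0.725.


BCE = -[y·ln(p) + (1-y)·ln(1-p)]
= -0 - 1·ln(1-0.725)
= -ln(0.275) = 1.291

1.291


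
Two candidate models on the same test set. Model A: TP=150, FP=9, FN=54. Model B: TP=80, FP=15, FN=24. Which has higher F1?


Model A: P=150/159=0.9434, R=150/204=0.7353, F1=2PR/(P+R)=2TP/(2TP+FP+FN)=300/363=0.8264
Model B: P=80/95=0.8421, R=80/104=0.7692, F1=2PR/(P+R)=2TP/(2TP+FP+FN)=160/199=0.804
0.8264 > 0.804 → Model A

Model A


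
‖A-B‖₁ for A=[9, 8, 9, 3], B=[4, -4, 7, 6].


d = |9-4| + |8+ 4| + |9-7| + |3-6|
  = 5 + 12 + 2 + 3
  = 22

22


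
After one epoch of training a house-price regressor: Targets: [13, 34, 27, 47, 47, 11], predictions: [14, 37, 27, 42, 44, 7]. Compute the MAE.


Absolute errors: |13-14|=1, |34-37|=3, |27-27|=0, |47-42|=5, |47-44|=3, |11-7|=4
Sum = 16
MAE = 16/6 = 8/3

8/3


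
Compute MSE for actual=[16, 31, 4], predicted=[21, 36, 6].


Squared errors: (16-21)²=25, (31-36)²=25, (4-6)²=4
Sum = 54
MSE = 54/3 = 18

18


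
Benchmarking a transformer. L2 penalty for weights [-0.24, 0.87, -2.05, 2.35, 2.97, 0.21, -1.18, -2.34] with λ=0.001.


‖w‖₂² = (-0.24)² + (0.87)² + (-2.05)² + (2.35)² + (2.97)² + (0.21)² + (-1.18)² + (-2.34)²
     = 0.0576 + 0.7569 + 4.2025 + 5.5225 + 8.8209 + 0.0441 + 1.3924 + 5.4756
     = 26.2725
λ·‖w‖₂² = 0.001·26.2725 = 0.026273

0.026273


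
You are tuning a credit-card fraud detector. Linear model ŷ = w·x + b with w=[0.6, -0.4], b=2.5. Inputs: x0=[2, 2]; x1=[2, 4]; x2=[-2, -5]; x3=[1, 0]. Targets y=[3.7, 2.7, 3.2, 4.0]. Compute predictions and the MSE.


ŷ0 = (0.6)·(2) + (-0.4)·(2) + 2.5 = 2.9
ŷ1 = (0.6)·(2) + (-0.4)·(4) + 2.5 = 2.1
ŷ2 = (0.6)·(-2) + (-0.4)·(-5) + 2.5 = 3.3
ŷ3 = (0.6)·(1) + (-0.4)·(0) + 2.5 = 3.1
errors² = [0.64, 0.36, 0.01, 0.81]
MSE = 1.8200/4 = 0.455

0.455


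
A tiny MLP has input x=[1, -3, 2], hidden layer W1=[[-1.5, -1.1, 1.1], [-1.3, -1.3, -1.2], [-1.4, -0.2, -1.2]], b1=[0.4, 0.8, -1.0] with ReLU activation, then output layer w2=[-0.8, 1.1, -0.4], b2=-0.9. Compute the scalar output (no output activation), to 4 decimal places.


z1[0] = (-1.5)·(1) + (-1.1)·(-3) + (1.1)·(2) + 0.4 = 4.4
z1[1] = (-1.3)·(1) + (-1.3)·(-3) + (-1.2)·(2) + 0.8 = 1.0
z1[2] = (-1.4)·(1) + (-0.2)·(-3) + (-1.2)·(2) - 1.0 = -4.2
h = ReLU(z1) = [4.4, 1.0, 0.0]
output = (-0.8)·(4.4) + (1.1)·(1.0) + (-0.4)·(0.0) - 0.9 = -3.32

-3.32


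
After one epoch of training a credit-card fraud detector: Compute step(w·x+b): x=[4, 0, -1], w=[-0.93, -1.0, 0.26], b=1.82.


z = (4)·(-0.93) + (0)·(-1.0) + (-1)·(0.26) + 1.82
  = -2.16
step(z) = 0 (z<0)

0


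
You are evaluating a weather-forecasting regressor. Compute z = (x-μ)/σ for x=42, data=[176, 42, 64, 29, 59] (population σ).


μ = 74, σ = 52.4938
z = (42 - 74)/52.4938 = -0.6096

-0.6096


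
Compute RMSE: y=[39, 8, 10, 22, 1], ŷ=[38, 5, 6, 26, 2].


MSE = 43/5 = 8.6
RMSE = √(43/5) = 2.9326

2.9326


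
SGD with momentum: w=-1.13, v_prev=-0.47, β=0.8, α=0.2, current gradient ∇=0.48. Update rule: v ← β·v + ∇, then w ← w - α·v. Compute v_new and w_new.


v_new = 0.8·-0.47 + 0.48 = -0.376 + 0.48 = 0.104
w_new = -1.13 - 0.2·0.104 = -1.13 - 0.0208 = -1.1508

v_new=0.104, w_new=-1.1508


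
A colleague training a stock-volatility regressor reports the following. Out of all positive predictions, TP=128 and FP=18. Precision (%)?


Precision = TP/(TP+FP)
= 128/(128+18)
= 128/146 = 87.67%

87.67%


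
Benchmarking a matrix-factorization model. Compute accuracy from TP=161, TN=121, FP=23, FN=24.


Accuracy = (TP+TN)/(TP+TN+FP+FN)
= (161+121)/(329)
= 282/329 = 85.71%

85.71%


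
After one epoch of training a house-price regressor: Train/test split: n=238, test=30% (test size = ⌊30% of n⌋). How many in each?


Test = ⌊238·30/100⌋ = 71
Train = 238 - 71 = 167

Train: 167, Test: 71


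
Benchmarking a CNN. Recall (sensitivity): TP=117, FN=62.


Recall = TP/(TP+FN)
= 117/(117+62)
= 117/179 = 65.36%

65.36%


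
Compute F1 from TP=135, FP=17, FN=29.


Precision = 135/152 = 0.8882
Recall = 135/164 = 0.8232
F1 = 2·P·R/(P+R) = 2·TP/(2·TP+FP+FN) = 270/(270+17+29) = 270/316 = 0.8544

0.8544


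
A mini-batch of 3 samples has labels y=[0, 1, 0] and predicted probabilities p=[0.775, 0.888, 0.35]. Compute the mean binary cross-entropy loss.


L[0] = -ln(1-0.775) = -ln(0.225) = 1.4917
L[1] = -ln(0.888) = 0.1188
L[2] = -ln(1-0.35) = -ln(0.65) = 0.4308
mean = (1.4917 + 0.1188 + 0.4308)/3 = 0.6804

0.6804


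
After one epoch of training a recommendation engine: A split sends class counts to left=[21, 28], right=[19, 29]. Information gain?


Parent = [40, 57], H_parent = 0.9777
H_left = 0.9852 (n=49), H_right = 0.9685 (n=48)
H_children = (49/97)·0.9852 + (48/97)·0.9685 = 0.9769
IG = 0.9777 - 0.9769 = 0.0008

0.0008


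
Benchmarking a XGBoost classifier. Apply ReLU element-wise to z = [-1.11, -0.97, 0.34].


ReLU(-1.11) = max(0, -1.11) = 0.0
ReLU(-0.97) = max(0, -0.97) = 0.0
ReLU(0.34) = max(0, 0.34) = 0.34
result = [0.0, 0.0, 0.34]

[0.0, 0.0, 0.34]


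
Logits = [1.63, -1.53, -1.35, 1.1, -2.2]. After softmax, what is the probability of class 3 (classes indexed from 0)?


Exponentials: e^1.63=5.1039, e^-1.53=0.2165, e^-1.35=0.2592, e^1.1=3.0042, e^-2.2=0.1108
Sum = 8.6946
Softmax = [0.587, 0.0249, 0.0298, 0.3455, 0.0127]
p[3] = 3.0042/8.6946 = 0.3455

0.3455


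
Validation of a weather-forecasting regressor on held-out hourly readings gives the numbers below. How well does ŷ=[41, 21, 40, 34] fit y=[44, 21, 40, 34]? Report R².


ȳ = 34.75
SS_res = Σ(y-ŷ)² = 9
SS_tot = Σ(y-ȳ)² = 302.75
R² = 1 - SS_res/SS_tot = 1 - 0.0297 = 0.9703

0.9703


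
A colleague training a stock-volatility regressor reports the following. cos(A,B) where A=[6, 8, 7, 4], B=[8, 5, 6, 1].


A·B = 6·8 + 8·5 + 7·6 + 4·1 = 134
‖A‖ = √165 = 12.8452, ‖B‖ = √126 = 11.225
cos = 134/(√165·√126) = 134/√20790 = 0.9293

0.9293


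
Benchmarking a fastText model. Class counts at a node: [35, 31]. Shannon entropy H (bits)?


Probabilities: [35/66, 31/66] ≈ [0.5303, 0.4697]
H = -((35/66)·log₂(35/66) + (31/66)·log₂(31/66))
  = 0.9973 bits

0.9973 bits


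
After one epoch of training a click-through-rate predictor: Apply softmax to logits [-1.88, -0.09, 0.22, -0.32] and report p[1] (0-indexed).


Exponentials: e^-1.88=0.1526, e^-0.09=0.9139, e^0.22=1.2461, e^-0.32=0.7261
Sum = 3.0387
Softmax = [0.0502, 0.3008, 0.4101, 0.239]
p[1] = 0.9139/3.0387 = 0.3008

0.3008


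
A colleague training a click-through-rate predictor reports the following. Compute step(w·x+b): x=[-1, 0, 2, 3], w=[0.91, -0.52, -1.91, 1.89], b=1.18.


z = (-1)·(0.91) + (0)·(-0.52) + (2)·(-1.91) + (3)·(1.89) + 1.18
  = 2.12
step(z) = 1 (z≥0)

1


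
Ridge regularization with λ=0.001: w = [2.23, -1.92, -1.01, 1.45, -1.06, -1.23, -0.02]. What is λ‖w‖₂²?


‖w‖₂² = (2.23)² + (-1.92)² + (-1.01)² + (1.45)² + (-1.06)² + (-1.23)² + (-0.02)²
     = 4.9729 + 3.6864 + 1.0201 + 2.1025 + 1.1236 + 1.5129 + 0.0004
     = 14.4188
λ·‖w‖₂² = 0.001·14.4188 = 0.014419

0.014419


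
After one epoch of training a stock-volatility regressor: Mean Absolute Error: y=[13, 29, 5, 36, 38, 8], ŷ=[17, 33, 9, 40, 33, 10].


Absolute errors: |13-17|=4, |29-33|=4, |5-9|=4, |36-40|=4, |38-33|=5, |8-10|=2
Sum = 23
MAE = 23/6 = 23/6

23/6


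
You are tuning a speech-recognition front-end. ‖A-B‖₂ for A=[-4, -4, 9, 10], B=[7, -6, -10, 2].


d = √((-4-7)² + (-4+ 6)² + (9+ 10)² + (10-2)²)
  = √(121 + 4 + 361 + 64)
  = √550 = 23.4521

23.4521


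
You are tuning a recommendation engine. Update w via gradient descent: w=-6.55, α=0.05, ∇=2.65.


w_new = w - α·∇
= -6.55 - 0.05·2.65
= -6.55 - 0.1325
= -6.6825

-6.6825


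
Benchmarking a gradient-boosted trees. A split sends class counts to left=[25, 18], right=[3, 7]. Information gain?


Parent = [28, 25], H_parent = 0.9977
H_left = 0.9808 (n=43), H_right = 0.8813 (n=10)
H_children = (43/53)·0.9808 + (10/53)·0.8813 = 0.962
IG = 0.9977 - 0.962 = 0.0357

0.0357


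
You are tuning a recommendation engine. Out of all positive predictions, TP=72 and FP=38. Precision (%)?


Precision = TP/(TP+FP)
= 72/(72+38)
= 72/110 = 65.45%

65.45%


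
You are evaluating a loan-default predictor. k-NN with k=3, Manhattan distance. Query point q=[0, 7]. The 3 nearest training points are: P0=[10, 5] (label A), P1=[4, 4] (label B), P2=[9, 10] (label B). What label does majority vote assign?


d(q,P0) = 12  (label A)
d(q,P1) = 7  (label B)
d(q,P2) = 12  (label B)
Votes: A=1, B=2
Majority → B

B


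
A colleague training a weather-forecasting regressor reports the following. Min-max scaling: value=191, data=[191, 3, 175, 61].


min=3, max=191
(191-3)/(191-3) = 188/188 = 1.0

1.0


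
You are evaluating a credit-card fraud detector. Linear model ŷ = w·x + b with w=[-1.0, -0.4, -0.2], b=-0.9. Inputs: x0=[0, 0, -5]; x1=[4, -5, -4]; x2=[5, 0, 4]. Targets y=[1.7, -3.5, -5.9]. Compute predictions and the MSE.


ŷ0 = (-1.0)·(0) + (-0.4)·(0) + (-0.2)·(-5) - 0.9 = 0.1
ŷ1 = (-1.0)·(4) + (-0.4)·(-5) + (-0.2)·(-4) - 0.9 = -2.1
ŷ2 = (-1.0)·(5) + (-0.4)·(0) + (-0.2)·(4) - 0.9 = -6.7
errors² = [2.56, 1.96, 0.64]
MSE = 5.1600/3 = 1.72

1.72


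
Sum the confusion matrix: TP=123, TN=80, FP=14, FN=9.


Total = TP + TN + FP + FN
= 123 + 80 + 14 + 9
= 226
(Predicted positive: 137, predicted negative: 89)

226


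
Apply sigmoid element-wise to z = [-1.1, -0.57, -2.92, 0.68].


σ(-1.1) = 1/(1+e^1.1) = 0.2497
σ(-0.57) = 1/(1+e^0.57) = 0.3612
σ(-2.92) = 1/(1+e^2.92) = 0.0512
σ(0.68) = 1/(1+e^-0.68) = 0.6637
result = [0.2497, 0.3612, 0.0512, 0.6637]

[0.2497, 0.3612, 0.0512, 0.6637]


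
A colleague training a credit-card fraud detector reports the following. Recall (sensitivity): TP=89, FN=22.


Recall = TP/(TP+FN)
= 89/(89+22)
= 89/111 = 80.18%

80.18%


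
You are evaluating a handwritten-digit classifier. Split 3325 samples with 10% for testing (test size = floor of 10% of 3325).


Test = ⌊3325·10/100⌋ = 332
Train = 3325 - 332 = 2993

Train: 2993, Test: 332


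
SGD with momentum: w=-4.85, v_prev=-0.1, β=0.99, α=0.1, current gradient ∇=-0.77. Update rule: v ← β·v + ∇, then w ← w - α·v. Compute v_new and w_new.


v_new = 0.99·-0.1 - 0.77 = -0.099 - 0.77 = -0.869
w_new = -4.85 - 0.1·-0.869 = -4.85 + 0.0869 = -4.7631

v_new=-0.869, w_new=-4.7631


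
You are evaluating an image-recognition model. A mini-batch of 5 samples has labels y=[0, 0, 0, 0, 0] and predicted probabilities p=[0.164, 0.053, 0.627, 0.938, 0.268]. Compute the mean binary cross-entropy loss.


L[0] = -ln(1-0.164) = -ln(0.836) = 0.1791
L[1] = -ln(1-0.053) = -ln(0.947) = 0.0545
L[2] = -ln(1-0.627) = -ln(0.373) = 0.9862
L[3] = -ln(1-0.938) = -ln(0.062) = 2.7806
L[4] = -ln(1-0.268) = -ln(0.732) = 0.312
mean = (0.1791 + 0.0545 + 0.9862 + 2.7806 + 0.312)/5 = 0.8625

0.8625


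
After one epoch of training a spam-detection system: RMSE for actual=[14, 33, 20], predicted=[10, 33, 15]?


MSE = 41/3 = 13.6667
RMSE = √(41/3) = 3.6968

3.6968


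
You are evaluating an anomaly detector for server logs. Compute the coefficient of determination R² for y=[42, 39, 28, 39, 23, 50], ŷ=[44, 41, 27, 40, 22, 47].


ȳ = 36.8333
SS_res = Σ(y-ŷ)² = 20
SS_tot = Σ(y-ȳ)² = 478.83
R² = 1 - SS_res/SS_tot = 1 - 0.0418 = 0.9582

0.9582


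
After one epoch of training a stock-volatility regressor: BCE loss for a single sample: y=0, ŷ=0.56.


BCE = -[y·ln(p) + (1-y)·ln(1-p)]
= -0 - 1·ln(1-0.56)
= -ln(0.44) = 0.821

0.821


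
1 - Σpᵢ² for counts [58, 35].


Probabilities: [58/93, 35/93] ≈ [0.6237, 0.3763]
Σpᵢ² = (3364 + 1225)/93² = 4589/8649
Gini = 1 - Σpᵢ² = 1 - 4589/8649 = 0.4694

0.4694


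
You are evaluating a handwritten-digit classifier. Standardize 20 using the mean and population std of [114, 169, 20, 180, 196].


μ = 135.8, σ = 64.1324
z = (20 - 135.8)/64.1324 = -1.8056

-1.8056


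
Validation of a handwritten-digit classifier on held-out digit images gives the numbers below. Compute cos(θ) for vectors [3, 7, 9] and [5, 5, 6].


A·B = 3·5 + 7·5 + 9·6 = 104
‖A‖ = √139 = 11.7898, ‖B‖ = √86 = 9.2736
cos = 104/(√139·√86) = 104/√11954 = 0.9512

0.9512


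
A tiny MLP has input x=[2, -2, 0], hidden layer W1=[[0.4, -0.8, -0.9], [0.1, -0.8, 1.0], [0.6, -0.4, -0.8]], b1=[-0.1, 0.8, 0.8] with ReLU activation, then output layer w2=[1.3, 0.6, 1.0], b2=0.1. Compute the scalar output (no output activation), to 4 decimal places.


z1[0] = (0.4)·(2) + (-0.8)·(-2) + (-0.9)·(0) - 0.1 = 2.3
z1[1] = (0.1)·(2) + (-0.8)·(-2) + (1.0)·(0) + 0.8 = 2.6
z1[2] = (0.6)·(2) + (-0.4)·(-2) + (-0.8)·(0) + 0.8 = 2.8
h = ReLU(z1) = [2.3, 2.6, 2.8]
output = (1.3)·(2.3) + (0.6)·(2.6) + (1.0)·(2.8) + 0.1 = 7.45

7.45


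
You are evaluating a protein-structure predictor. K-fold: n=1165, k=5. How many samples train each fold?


Fold size = 1165/5 = 233
Training per fold = 1165 - 233 = 932

932


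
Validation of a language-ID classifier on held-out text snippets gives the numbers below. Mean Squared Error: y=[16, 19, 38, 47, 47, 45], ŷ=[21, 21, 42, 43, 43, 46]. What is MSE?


Squared errors: (16-21)²=25, (19-21)²=4, (38-42)²=16, (47-43)²=16, (47-43)²=16, (45-46)²=1
Sum = 78
MSE = 78/6 = 13

13


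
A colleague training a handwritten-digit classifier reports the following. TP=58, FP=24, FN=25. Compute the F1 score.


Precision = 58/82 = 0.7073
Recall = 58/83 = 0.6988
F1 = 2·P·R/(P+R) = 2·TP/(2·TP+FP+FN) = 116/(116+24+25) = 116/165 = 0.703

0.703


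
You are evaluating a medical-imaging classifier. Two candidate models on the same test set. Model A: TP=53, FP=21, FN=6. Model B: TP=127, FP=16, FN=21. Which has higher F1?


Model A: P=53/74=0.7162, R=53/59=0.8983, F1=2PR/(P+R)=2TP/(2TP+FP+FN)=106/133=0.797
Model B: P=127/143=0.8881, R=127/148=0.8581, F1=2PR/(P+R)=2TP/(2TP+FP+FN)=254/291=0.8729
0.797 < 0.8729 → Model B

Model B


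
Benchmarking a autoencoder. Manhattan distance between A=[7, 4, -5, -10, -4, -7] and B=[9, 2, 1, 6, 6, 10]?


d = |7-9| + |4-2| + |-5-1| + |-10-6| + |-4-6| + |-7-10|
  = 2 + 2 + 6 + 16 + 10 + 17
  = 53

53


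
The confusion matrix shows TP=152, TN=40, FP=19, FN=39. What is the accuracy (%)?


Accuracy = (TP+TN)/(TP+TN+FP+FN)
= (152+40)/(250)
= 192/250 = 76.8%

76.8%


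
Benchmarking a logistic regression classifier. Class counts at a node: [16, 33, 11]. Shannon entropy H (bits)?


Probabilities: [16/60, 33/60, 11/60] ≈ [0.2667, 0.55, 0.1833]
H = -((16/60)·log₂(16/60) + (33/60)·log₂(33/60) + (11/60)·log₂(11/60))
  = 1.4316 bits

1.4316 bits


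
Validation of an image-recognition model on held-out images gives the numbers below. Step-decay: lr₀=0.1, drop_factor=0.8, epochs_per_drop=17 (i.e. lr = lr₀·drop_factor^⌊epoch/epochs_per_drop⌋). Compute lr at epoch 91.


n_drops = ⌊91/17⌋ = 5
lr = 0.1·0.8^5 = 0.1·0.32768 = 0.032768

0.032768


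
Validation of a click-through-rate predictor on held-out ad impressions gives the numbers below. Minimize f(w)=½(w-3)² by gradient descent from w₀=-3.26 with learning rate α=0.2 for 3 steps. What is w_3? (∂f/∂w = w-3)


step 1: grad = -3.26-3 = -6.26; w = -3.26 - 0.2·(-6.26) = -2.008
step 2: grad = -2.008-3 = -5.008; w = -2.008 - 0.2·(-5.008) = -1.0064
step 3: grad = -1.0064-3 = -4.0064; w = -1.0064 - 0.2·(-4.0064) = -0.20512

-0.20512


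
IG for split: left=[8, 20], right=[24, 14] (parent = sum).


Parent = [32, 34], H_parent = 0.9993
H_left = 0.8631 (n=28), H_right = 0.9495 (n=38)
H_children = (28/66)·0.8631 + (38/66)·0.9495 = 0.9128
IG = 0.9993 - 0.9128 = 0.0865

0.0865


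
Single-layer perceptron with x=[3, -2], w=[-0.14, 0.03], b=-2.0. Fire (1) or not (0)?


z = (3)·(-0.14) + (-2)·(0.03) - 2.0
  = -2.48
step(z) = 0 (z<0)

0


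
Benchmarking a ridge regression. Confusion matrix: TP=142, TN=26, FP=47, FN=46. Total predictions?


Total = TP + TN + FP + FN
= 142 + 26 + 47 + 46
= 261
(Predicted positive: 189, predicted negative: 72)

261


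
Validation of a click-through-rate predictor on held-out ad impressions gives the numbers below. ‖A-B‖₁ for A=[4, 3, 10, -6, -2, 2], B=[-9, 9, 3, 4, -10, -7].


d = |4+ 9| + |3-9| + |10-3| + |-6-4| + |-2+ 10| + |2+ 7|
  = 13 + 6 + 7 + 10 + 8 + 9
  = 53

53


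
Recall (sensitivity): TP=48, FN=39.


Recall = TP/(TP+FN)
= 48/(48+39)
= 48/87 = 55.17%

55.17%


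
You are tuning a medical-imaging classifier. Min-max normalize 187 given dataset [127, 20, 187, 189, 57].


min=20, max=189
(187-20)/(189-20) = 167/169 = 0.9882

0.9882


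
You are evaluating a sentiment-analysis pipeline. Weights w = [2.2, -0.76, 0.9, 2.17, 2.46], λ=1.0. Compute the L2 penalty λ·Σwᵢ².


‖w‖₂² = (2.2)² + (-0.76)² + (0.9)² + (2.17)² + (2.46)²
     = 4.84 + 0.5776 + 0.81 + 4.7089 + 6.0516
     = 16.9881
λ·‖w‖₂² = 1.0·16.9881 = 16.9881

16.9881


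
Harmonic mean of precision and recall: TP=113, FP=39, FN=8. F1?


Precision = 113/152 = 0.7434
Recall = 113/121 = 0.9339
F1 = 2·P·R/(P+R) = 2·TP/(2·TP+FP+FN) = 226/(226+39+8) = 226/273 = 0.8278

0.8278


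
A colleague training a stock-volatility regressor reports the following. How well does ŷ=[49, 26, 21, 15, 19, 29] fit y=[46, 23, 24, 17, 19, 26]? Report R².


ȳ = 25.8333
SS_res = Σ(y-ŷ)² = 40
SS_tot = Σ(y-ȳ)² = 542.83
R² = 1 - SS_res/SS_tot = 1 - 0.0737 = 0.9263

0.9263


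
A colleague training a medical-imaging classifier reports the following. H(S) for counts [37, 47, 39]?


Probabilities: [37/123, 47/123, 39/123] ≈ [0.3008, 0.3821, 0.3171]
H = -((37/123)·log₂(37/123) + (47/123)·log₂(47/123) + (39/123)·log₂(39/123))
  = 1.5771 bits

1.5771 bits


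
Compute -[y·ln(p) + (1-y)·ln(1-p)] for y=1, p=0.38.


BCE = -[y·ln(p) + (1-y)·ln(1-p)]
= -1·ln(0.38) - 0
= -ln(0.38) = 0.9676

0.9676


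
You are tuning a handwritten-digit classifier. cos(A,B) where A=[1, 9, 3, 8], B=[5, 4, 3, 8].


A·B = 1·5 + 9·4 + 3·3 + 8·8 = 114
‖A‖ = √155 = 12.4499, ‖B‖ = √114 = 10.6771
cos = 114/(√155·√114) = 114/√17670 = 0.8576

0.8576


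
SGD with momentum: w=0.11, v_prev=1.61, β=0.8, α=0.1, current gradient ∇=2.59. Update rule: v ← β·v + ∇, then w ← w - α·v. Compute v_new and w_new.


v_new = 0.8·1.61 + 2.59 = 1.288 + 2.59 = 3.878
w_new = 0.11 - 0.1·3.878 = 0.11 - 0.3878 = -0.2778

v_new=3.878, w_new=-0.2778


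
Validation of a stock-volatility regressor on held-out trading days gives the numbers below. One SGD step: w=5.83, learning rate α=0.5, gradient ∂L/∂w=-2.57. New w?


w_new = w - α·∇
= 5.83 - 0.5·-2.57
= 5.83 + 1.285
= 7.115

7.115


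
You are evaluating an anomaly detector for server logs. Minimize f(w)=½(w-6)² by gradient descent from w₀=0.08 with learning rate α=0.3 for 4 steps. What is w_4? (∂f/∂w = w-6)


step 1: grad = 0.08-6 = -5.92; w = 0.08 - 0.3·(-5.92) = 1.856
step 2: grad = 1.856-6 = -4.144; w = 1.856 - 0.3·(-4.144) = 3.0992
step 3: grad = 3.0992-6 = -2.9008; w = 3.0992 - 0.3·(-2.9008) = 3.96944
step 4: grad = 3.96944-6 = -2.03056; w = 3.96944 - 0.3·(-2.03056) = 4.578608

4.578608


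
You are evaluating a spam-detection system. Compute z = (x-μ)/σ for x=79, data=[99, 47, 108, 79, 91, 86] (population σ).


μ = 85, σ = 19.3305
z = (79 - 85)/19.3305 = -0.3104

-0.3104


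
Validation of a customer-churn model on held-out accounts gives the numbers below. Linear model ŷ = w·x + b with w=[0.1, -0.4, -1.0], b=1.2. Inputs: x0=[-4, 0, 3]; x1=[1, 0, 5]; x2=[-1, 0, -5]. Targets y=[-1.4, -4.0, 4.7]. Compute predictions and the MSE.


ŷ0 = (0.1)·(-4) + (-0.4)·(0) + (-1.0)·(3) + 1.2 = -2.2
ŷ1 = (0.1)·(1) + (-0.4)·(0) + (-1.0)·(5) + 1.2 = -3.7
ŷ2 = (0.1)·(-1) + (-0.4)·(0) + (-1.0)·(-5) + 1.2 = 6.1
errors² = [0.64, 0.09, 1.96]
MSE = 2.6900/3 = 0.8967

0.8967


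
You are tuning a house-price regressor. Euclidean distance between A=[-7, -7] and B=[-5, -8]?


d = √((-7+ 5)² + (-7+ 8)²)
  = √(4 + 1)
  = √5 = 2.2361

2.2361


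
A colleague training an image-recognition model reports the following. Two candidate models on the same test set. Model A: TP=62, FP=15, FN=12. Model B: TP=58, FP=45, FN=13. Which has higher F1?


Model A: P=62/77=0.8052, R=62/74=0.8378, F1=2PR/(P+R)=2TP/(2TP+FP+FN)=124/151=0.8212
Model B: P=58/103=0.5631, R=58/71=0.8169, F1=2PR/(P+R)=2TP/(2TP+FP+FN)=116/174=0.6667
0.8212 > 0.6667 → Model A

Model A


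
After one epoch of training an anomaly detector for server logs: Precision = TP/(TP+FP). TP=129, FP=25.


Precision = TP/(TP+FP)
= 129/(129+25)
= 129/154 = 83.77%

83.77%


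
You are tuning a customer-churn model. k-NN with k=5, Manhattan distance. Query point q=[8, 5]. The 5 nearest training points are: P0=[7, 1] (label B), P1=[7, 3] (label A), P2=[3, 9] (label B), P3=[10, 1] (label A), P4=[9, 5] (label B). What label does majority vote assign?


d(q,P0) = 5  (label B)
d(q,P1) = 3  (label A)
d(q,P2) = 9  (label B)
d(q,P3) = 6  (label A)
d(q,P4) = 1  (label B)
Votes: A=2, B=3
Majority → B

B


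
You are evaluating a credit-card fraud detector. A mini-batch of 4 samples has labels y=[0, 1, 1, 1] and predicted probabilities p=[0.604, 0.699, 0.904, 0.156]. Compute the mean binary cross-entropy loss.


L[0] = -ln(1-0.604) = -ln(0.396) = 0.9263
L[1] = -ln(0.699) = 0.3581
L[2] = -ln(0.904) = 0.1009
L[3] = -ln(0.156) = 1.8579
mean = (0.9263 + 0.3581 + 0.1009 + 1.8579)/4 = 0.8108

0.8108


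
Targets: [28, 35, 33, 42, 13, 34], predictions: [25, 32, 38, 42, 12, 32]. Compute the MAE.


Absolute errors: |28-25|=3, |35-32|=3, |33-38|=5, |42-42|=0, |13-12|=1, |34-32|=2
Sum = 14
MAE = 14/6 = 7/3

7/3


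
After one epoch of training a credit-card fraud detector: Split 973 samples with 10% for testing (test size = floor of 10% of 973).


Test = ⌊973·10/100⌋ = 97
Train = 973 - 97 = 876

Train: 876, Test: 97


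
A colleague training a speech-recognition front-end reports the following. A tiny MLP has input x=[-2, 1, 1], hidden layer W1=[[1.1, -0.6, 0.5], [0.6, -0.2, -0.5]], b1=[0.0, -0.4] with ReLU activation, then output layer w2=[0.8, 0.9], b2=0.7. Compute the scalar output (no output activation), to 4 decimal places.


z1[0] = (1.1)·(-2) + (-0.6)·(1) + (0.5)·(1) + 0.0 = -2.3
z1[1] = (0.6)·(-2) + (-0.2)·(1) + (-0.5)·(1) - 0.4 = -2.3
h = ReLU(z1) = [0.0, 0.0]
output = (0.8)·(0.0) + (0.9)·(0.0) + 0.7 = 0.7

0.7


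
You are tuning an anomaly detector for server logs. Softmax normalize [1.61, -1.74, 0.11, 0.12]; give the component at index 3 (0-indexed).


Exponentials: e^1.61=5.0028, e^-1.74=0.1755, e^0.11=1.1163, e^0.12=1.1275
Sum = 7.4221
Softmax = [0.674, 0.0236, 0.1504, 0.1519]
p[3] = 1.1275/7.4221 = 0.1519

0.1519


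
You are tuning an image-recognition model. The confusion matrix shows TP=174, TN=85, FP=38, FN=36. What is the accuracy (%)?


Accuracy = (TP+TN)/(TP+TN+FP+FN)
= (174+85)/(333)
= 259/333 = 77.78%

77.78%


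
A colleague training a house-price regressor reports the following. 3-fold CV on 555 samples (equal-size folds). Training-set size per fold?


Fold size = 555/3 = 185
Training per fold = 555 - 185 = 370

370


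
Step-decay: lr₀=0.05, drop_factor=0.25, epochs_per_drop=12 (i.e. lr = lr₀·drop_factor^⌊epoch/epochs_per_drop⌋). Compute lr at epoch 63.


n_drops = ⌊63/12⌋ = 5
lr = 0.05·0.25^5 = 0.05·0.0009765625 = 0.000048828125

0.000048828125


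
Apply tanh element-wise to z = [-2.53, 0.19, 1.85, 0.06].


tanh(-2.53) = -0.9874
tanh(0.19) = 0.1877
tanh(1.85) = 0.9517
tanh(0.06) = 0.0599
result = [-0.9874, 0.1877, 0.9517, 0.0599]

[-0.9874, 0.1877, 0.9517, 0.0599]


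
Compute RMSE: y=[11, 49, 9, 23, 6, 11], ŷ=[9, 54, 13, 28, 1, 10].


MSE = 96/6 = 16
RMSE = √(96/6) = 4.0

4.0


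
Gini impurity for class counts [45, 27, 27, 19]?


Probabilities: [45/118, 27/118, 27/118, 19/118] ≈ [0.3814, 0.2288, 0.2288, 0.161]
Σpᵢ² = (2025 + 729 + 729 + 361)/118² = 3844/13924
Gini = 1 - Σpᵢ² = 1 - 3844/13924 = 0.7239

0.7239


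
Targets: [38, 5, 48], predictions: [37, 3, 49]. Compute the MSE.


Squared errors: (38-37)²=1, (5-3)²=4, (48-49)²=1
Sum = 6
MSE = 6/3 = 2

2


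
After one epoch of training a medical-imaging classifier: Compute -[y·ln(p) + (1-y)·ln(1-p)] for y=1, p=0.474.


BCE = -[y·ln(p) + (1-y)·ln(1-p)]
= -1·ln(0.474) - 0
= -ln(0.474) = 0.7465

0.7465


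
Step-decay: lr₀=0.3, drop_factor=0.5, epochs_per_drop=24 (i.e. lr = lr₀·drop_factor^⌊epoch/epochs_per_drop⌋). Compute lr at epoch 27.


n_drops = ⌊27/24⌋ = 1
lr = 0.3·0.5^1 = 0.3·0.5 = 0.15

0.15


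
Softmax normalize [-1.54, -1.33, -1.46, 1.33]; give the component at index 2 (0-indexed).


Exponentials: e^-1.54=0.2144, e^-1.33=0.2645, e^-1.46=0.2322, e^1.33=3.781
Sum = 4.4921
Softmax = [0.0477, 0.0589, 0.0517, 0.8417]
p[2] = 0.2322/4.4921 = 0.0517

0.0517


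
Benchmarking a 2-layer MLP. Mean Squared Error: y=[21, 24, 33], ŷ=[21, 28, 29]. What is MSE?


Squared errors: (21-21)²=0, (24-28)²=16, (33-29)²=16
Sum = 32
MSE = 32/3 = 32/3

32/3


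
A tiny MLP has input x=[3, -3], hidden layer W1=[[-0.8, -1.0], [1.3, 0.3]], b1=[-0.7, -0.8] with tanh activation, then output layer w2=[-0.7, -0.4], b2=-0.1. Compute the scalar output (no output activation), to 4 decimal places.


z1[0] = (-0.8)·(3) + (-1.0)·(-3) - 0.7 = -0.1
z1[1] = (1.3)·(3) + (0.3)·(-3) - 0.8 = 2.2
h = tanh(z1) = [-0.0997, 0.9757]
output = (-0.7)·(-0.0997) + (-0.4)·(0.9757) - 0.1 = -0.4205

-0.4205


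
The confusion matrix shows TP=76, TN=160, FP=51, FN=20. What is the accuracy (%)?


Accuracy = (TP+TN)/(TP+TN+FP+FN)
= (76+160)/(307)
= 236/307 = 76.87%

76.87%


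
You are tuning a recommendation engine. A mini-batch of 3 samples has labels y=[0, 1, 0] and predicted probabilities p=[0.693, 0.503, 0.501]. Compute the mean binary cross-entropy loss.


L[0] = -ln(1-0.693) = -ln(0.307) = 1.1809
L[1] = -ln(0.503) = 0.6872
L[2] = -ln(1-0.501) = -ln(0.499) = 0.6951
mean = (1.1809 + 0.6872 + 0.6951)/3 = 0.8544

0.8544


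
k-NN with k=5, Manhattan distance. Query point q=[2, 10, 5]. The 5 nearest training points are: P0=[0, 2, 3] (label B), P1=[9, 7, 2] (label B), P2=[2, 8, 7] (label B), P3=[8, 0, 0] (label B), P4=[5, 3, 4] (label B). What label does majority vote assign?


d(q,P0) = 12  (label B)
d(q,P1) = 13  (label B)
d(q,P2) = 4  (label B)
d(q,P3) = 21  (label B)
d(q,P4) = 11  (label B)
Votes: A=0, B=5
Majority → B

B


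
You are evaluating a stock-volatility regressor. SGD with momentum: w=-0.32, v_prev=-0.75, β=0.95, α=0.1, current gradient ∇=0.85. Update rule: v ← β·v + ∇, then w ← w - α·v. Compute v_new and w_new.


v_new = 0.95·-0.75 + 0.85 = -0.7125 + 0.85 = 0.1375
w_new = -0.32 - 0.1·0.1375 = -0.32 - 0.01375 = -0.33375

v_new=0.1375, w_new=-0.33375


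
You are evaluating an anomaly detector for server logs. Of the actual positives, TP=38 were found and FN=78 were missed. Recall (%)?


Recall = TP/(TP+FN)
= 38/(38+78)
= 38/116 = 32.76%

32.76%


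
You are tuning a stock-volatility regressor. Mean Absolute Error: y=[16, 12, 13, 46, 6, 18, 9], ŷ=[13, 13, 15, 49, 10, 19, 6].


Absolute errors: |16-13|=3, |12-13|=1, |13-15|=2, |46-49|=3, |6-10|=4, |18-19|=1, |9-6|=3
Sum = 17
MAE = 17/7 = 17/7

17/7


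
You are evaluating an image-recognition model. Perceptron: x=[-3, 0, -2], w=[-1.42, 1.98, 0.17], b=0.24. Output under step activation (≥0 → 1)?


z = (-3)·(-1.42) + (0)·(1.98) + (-2)·(0.17) + 0.24
  = 4.16
step(z) = 1 (z≥0)

1


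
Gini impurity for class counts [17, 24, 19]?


Probabilities: [17/60, 24/60, 19/60] ≈ [0.2833, 0.4, 0.3167]
Σpᵢ² = (289 + 576 + 361)/60² = 1226/3600
Gini = 1 - Σpᵢ² = 1 - 1226/3600 = 0.6594

0.6594


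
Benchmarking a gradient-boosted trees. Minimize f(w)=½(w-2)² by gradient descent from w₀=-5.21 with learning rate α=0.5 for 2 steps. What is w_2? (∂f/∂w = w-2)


step 1: grad = -5.21-2 = -7.21; w = -5.21 - 0.5·(-7.21) = -1.605
step 2: grad = -1.605-2 = -3.605; w = -1.605 - 0.5·(-3.605) = 0.1975

0.1975


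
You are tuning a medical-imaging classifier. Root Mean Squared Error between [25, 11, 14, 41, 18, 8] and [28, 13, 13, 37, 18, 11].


MSE = 39/6 = 6.5
RMSE = √(39/6) = 2.5495

2.5495


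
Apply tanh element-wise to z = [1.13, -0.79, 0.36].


tanh(1.13) = 0.811
tanh(-0.79) = -0.6584
tanh(0.36) = 0.3452
result = [0.811, -0.6584, 0.3452]

[0.811, -0.6584, 0.3452]
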